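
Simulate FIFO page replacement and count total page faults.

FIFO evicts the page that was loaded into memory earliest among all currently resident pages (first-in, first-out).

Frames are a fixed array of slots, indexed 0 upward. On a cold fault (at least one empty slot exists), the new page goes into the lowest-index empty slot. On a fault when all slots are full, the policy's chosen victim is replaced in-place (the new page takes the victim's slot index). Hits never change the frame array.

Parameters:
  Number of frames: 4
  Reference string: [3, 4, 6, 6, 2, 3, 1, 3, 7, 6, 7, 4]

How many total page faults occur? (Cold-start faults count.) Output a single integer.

Step 0: ref 3 → FAULT, frames=[3,-,-,-]
Step 1: ref 4 → FAULT, frames=[3,4,-,-]
Step 2: ref 6 → FAULT, frames=[3,4,6,-]
Step 3: ref 6 → HIT, frames=[3,4,6,-]
Step 4: ref 2 → FAULT, frames=[3,4,6,2]
Step 5: ref 3 → HIT, frames=[3,4,6,2]
Step 6: ref 1 → FAULT (evict 3), frames=[1,4,6,2]
Step 7: ref 3 → FAULT (evict 4), frames=[1,3,6,2]
Step 8: ref 7 → FAULT (evict 6), frames=[1,3,7,2]
Step 9: ref 6 → FAULT (evict 2), frames=[1,3,7,6]
Step 10: ref 7 → HIT, frames=[1,3,7,6]
Step 11: ref 4 → FAULT (evict 1), frames=[4,3,7,6]
Total faults: 9

Answer: 9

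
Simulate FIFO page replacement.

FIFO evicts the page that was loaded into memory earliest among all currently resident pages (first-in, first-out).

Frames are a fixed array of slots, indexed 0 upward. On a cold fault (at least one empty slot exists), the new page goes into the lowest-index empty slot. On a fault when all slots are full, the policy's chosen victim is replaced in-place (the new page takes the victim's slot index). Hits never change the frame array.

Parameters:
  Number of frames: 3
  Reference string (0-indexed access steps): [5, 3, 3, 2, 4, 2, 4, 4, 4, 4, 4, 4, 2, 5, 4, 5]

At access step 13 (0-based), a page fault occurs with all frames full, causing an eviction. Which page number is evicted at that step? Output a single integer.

Step 0: ref 5 -> FAULT, frames=[5,-,-]
Step 1: ref 3 -> FAULT, frames=[5,3,-]
Step 2: ref 3 -> HIT, frames=[5,3,-]
Step 3: ref 2 -> FAULT, frames=[5,3,2]
Step 4: ref 4 -> FAULT, evict 5, frames=[4,3,2]
Step 5: ref 2 -> HIT, frames=[4,3,2]
Step 6: ref 4 -> HIT, frames=[4,3,2]
Step 7: ref 4 -> HIT, frames=[4,3,2]
Step 8: ref 4 -> HIT, frames=[4,3,2]
Step 9: ref 4 -> HIT, frames=[4,3,2]
Step 10: ref 4 -> HIT, frames=[4,3,2]
Step 11: ref 4 -> HIT, frames=[4,3,2]
Step 12: ref 2 -> HIT, frames=[4,3,2]
Step 13: ref 5 -> FAULT, evict 3, frames=[4,5,2]
At step 13: evicted page 3

Answer: 3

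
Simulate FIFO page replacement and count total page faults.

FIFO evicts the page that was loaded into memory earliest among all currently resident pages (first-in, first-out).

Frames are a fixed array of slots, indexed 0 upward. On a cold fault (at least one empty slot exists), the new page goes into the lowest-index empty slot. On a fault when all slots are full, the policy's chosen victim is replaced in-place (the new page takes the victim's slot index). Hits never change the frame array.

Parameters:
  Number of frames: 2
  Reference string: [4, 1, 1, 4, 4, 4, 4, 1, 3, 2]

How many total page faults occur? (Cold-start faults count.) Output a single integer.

Step 0: ref 4 → FAULT, frames=[4,-]
Step 1: ref 1 → FAULT, frames=[4,1]
Step 2: ref 1 → HIT, frames=[4,1]
Step 3: ref 4 → HIT, frames=[4,1]
Step 4: ref 4 → HIT, frames=[4,1]
Step 5: ref 4 → HIT, frames=[4,1]
Step 6: ref 4 → HIT, frames=[4,1]
Step 7: ref 1 → HIT, frames=[4,1]
Step 8: ref 3 → FAULT (evict 4), frames=[3,1]
Step 9: ref 2 → FAULT (evict 1), frames=[3,2]
Total faults: 4

Answer: 4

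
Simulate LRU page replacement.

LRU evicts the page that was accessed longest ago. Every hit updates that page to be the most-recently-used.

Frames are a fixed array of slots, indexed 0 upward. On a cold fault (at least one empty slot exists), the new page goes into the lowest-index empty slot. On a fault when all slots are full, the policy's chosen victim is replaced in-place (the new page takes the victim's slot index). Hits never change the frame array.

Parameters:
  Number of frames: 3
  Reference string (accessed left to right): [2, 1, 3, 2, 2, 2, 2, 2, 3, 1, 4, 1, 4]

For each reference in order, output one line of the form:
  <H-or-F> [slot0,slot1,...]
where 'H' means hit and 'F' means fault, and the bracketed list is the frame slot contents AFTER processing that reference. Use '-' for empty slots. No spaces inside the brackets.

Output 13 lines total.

F [2,-,-]
F [2,1,-]
F [2,1,3]
H [2,1,3]
H [2,1,3]
H [2,1,3]
H [2,1,3]
H [2,1,3]
H [2,1,3]
H [2,1,3]
F [4,1,3]
H [4,1,3]
H [4,1,3]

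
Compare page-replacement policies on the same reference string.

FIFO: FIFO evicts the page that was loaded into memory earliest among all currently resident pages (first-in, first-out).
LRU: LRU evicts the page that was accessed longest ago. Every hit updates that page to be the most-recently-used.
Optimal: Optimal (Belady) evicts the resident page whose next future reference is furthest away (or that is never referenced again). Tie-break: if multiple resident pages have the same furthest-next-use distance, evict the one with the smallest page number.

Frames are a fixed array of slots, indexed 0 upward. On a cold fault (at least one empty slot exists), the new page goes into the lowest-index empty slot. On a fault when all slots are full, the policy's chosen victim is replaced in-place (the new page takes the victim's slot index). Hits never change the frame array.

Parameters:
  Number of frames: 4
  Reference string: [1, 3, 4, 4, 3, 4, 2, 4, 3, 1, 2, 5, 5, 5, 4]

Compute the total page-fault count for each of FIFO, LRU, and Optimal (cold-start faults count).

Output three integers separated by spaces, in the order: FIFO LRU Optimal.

Answer: 5 6 5

Derivation:
--- FIFO ---
  step 0: ref 1 -> FAULT, frames=[1,-,-,-] (faults so far: 1)
  step 1: ref 3 -> FAULT, frames=[1,3,-,-] (faults so far: 2)
  step 2: ref 4 -> FAULT, frames=[1,3,4,-] (faults so far: 3)
  step 3: ref 4 -> HIT, frames=[1,3,4,-] (faults so far: 3)
  step 4: ref 3 -> HIT, frames=[1,3,4,-] (faults so far: 3)
  step 5: ref 4 -> HIT, frames=[1,3,4,-] (faults so far: 3)
  step 6: ref 2 -> FAULT, frames=[1,3,4,2] (faults so far: 4)
  step 7: ref 4 -> HIT, frames=[1,3,4,2] (faults so far: 4)
  step 8: ref 3 -> HIT, frames=[1,3,4,2] (faults so far: 4)
  step 9: ref 1 -> HIT, frames=[1,3,4,2] (faults so far: 4)
  step 10: ref 2 -> HIT, frames=[1,3,4,2] (faults so far: 4)
  step 11: ref 5 -> FAULT, evict 1, frames=[5,3,4,2] (faults so far: 5)
  step 12: ref 5 -> HIT, frames=[5,3,4,2] (faults so far: 5)
  step 13: ref 5 -> HIT, frames=[5,3,4,2] (faults so far: 5)
  step 14: ref 4 -> HIT, frames=[5,3,4,2] (faults so far: 5)
  FIFO total faults: 5
--- LRU ---
  step 0: ref 1 -> FAULT, frames=[1,-,-,-] (faults so far: 1)
  step 1: ref 3 -> FAULT, frames=[1,3,-,-] (faults so far: 2)
  step 2: ref 4 -> FAULT, frames=[1,3,4,-] (faults so far: 3)
  step 3: ref 4 -> HIT, frames=[1,3,4,-] (faults so far: 3)
  step 4: ref 3 -> HIT, frames=[1,3,4,-] (faults so far: 3)
  step 5: ref 4 -> HIT, frames=[1,3,4,-] (faults so far: 3)
  step 6: ref 2 -> FAULT, frames=[1,3,4,2] (faults so far: 4)
  step 7: ref 4 -> HIT, frames=[1,3,4,2] (faults so far: 4)
  step 8: ref 3 -> HIT, frames=[1,3,4,2] (faults so far: 4)
  step 9: ref 1 -> HIT, frames=[1,3,4,2] (faults so far: 4)
  step 10: ref 2 -> HIT, frames=[1,3,4,2] (faults so far: 4)
  step 11: ref 5 -> FAULT, evict 4, frames=[1,3,5,2] (faults so far: 5)
  step 12: ref 5 -> HIT, frames=[1,3,5,2] (faults so far: 5)
  step 13: ref 5 -> HIT, frames=[1,3,5,2] (faults so far: 5)
  step 14: ref 4 -> FAULT, evict 3, frames=[1,4,5,2] (faults so far: 6)
  LRU total faults: 6
--- Optimal ---
  step 0: ref 1 -> FAULT, frames=[1,-,-,-] (faults so far: 1)
  step 1: ref 3 -> FAULT, frames=[1,3,-,-] (faults so far: 2)
  step 2: ref 4 -> FAULT, frames=[1,3,4,-] (faults so far: 3)
  step 3: ref 4 -> HIT, frames=[1,3,4,-] (faults so far: 3)
  step 4: ref 3 -> HIT, frames=[1,3,4,-] (faults so far: 3)
  step 5: ref 4 -> HIT, frames=[1,3,4,-] (faults so far: 3)
  step 6: ref 2 -> FAULT, frames=[1,3,4,2] (faults so far: 4)
  step 7: ref 4 -> HIT, frames=[1,3,4,2] (faults so far: 4)
  step 8: ref 3 -> HIT, frames=[1,3,4,2] (faults so far: 4)
  step 9: ref 1 -> HIT, frames=[1,3,4,2] (faults so far: 4)
  step 10: ref 2 -> HIT, frames=[1,3,4,2] (faults so far: 4)
  step 11: ref 5 -> FAULT, evict 1, frames=[5,3,4,2] (faults so far: 5)
  step 12: ref 5 -> HIT, frames=[5,3,4,2] (faults so far: 5)
  step 13: ref 5 -> HIT, frames=[5,3,4,2] (faults so far: 5)
  step 14: ref 4 -> HIT, frames=[5,3,4,2] (faults so far: 5)
  Optimal total faults: 5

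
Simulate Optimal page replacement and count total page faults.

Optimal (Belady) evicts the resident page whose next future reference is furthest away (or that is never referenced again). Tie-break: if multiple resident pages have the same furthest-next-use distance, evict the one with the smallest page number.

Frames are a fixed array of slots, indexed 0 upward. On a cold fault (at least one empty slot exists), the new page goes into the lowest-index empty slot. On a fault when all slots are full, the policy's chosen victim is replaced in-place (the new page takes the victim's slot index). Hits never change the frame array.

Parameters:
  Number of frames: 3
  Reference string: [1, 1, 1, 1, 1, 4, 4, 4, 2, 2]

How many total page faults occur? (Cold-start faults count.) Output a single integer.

Answer: 3

Derivation:
Step 0: ref 1 → FAULT, frames=[1,-,-]
Step 1: ref 1 → HIT, frames=[1,-,-]
Step 2: ref 1 → HIT, frames=[1,-,-]
Step 3: ref 1 → HIT, frames=[1,-,-]
Step 4: ref 1 → HIT, frames=[1,-,-]
Step 5: ref 4 → FAULT, frames=[1,4,-]
Step 6: ref 4 → HIT, frames=[1,4,-]
Step 7: ref 4 → HIT, frames=[1,4,-]
Step 8: ref 2 → FAULT, frames=[1,4,2]
Step 9: ref 2 → HIT, frames=[1,4,2]
Total faults: 3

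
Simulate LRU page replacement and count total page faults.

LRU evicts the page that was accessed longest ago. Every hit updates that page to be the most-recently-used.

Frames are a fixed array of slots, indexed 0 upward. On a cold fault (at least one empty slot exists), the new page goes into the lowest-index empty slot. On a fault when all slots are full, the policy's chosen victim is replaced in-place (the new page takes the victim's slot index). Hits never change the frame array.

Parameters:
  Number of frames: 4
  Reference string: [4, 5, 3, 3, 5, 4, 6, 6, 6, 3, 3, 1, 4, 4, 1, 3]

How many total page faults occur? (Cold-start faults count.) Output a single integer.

Answer: 5

Derivation:
Step 0: ref 4 → FAULT, frames=[4,-,-,-]
Step 1: ref 5 → FAULT, frames=[4,5,-,-]
Step 2: ref 3 → FAULT, frames=[4,5,3,-]
Step 3: ref 3 → HIT, frames=[4,5,3,-]
Step 4: ref 5 → HIT, frames=[4,5,3,-]
Step 5: ref 4 → HIT, frames=[4,5,3,-]
Step 6: ref 6 → FAULT, frames=[4,5,3,6]
Step 7: ref 6 → HIT, frames=[4,5,3,6]
Step 8: ref 6 → HIT, frames=[4,5,3,6]
Step 9: ref 3 → HIT, frames=[4,5,3,6]
Step 10: ref 3 → HIT, frames=[4,5,3,6]
Step 11: ref 1 → FAULT (evict 5), frames=[4,1,3,6]
Step 12: ref 4 → HIT, frames=[4,1,3,6]
Step 13: ref 4 → HIT, frames=[4,1,3,6]
Step 14: ref 1 → HIT, frames=[4,1,3,6]
Step 15: ref 3 → HIT, frames=[4,1,3,6]
Total faults: 5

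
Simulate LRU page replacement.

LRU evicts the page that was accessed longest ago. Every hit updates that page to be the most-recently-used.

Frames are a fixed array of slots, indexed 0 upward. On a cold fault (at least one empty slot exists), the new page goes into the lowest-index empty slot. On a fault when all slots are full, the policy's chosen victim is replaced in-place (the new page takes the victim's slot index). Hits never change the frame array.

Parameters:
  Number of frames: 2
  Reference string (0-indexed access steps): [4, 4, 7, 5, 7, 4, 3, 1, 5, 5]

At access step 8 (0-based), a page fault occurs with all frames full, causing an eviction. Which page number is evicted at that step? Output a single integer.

Answer: 3

Derivation:
Step 0: ref 4 -> FAULT, frames=[4,-]
Step 1: ref 4 -> HIT, frames=[4,-]
Step 2: ref 7 -> FAULT, frames=[4,7]
Step 3: ref 5 -> FAULT, evict 4, frames=[5,7]
Step 4: ref 7 -> HIT, frames=[5,7]
Step 5: ref 4 -> FAULT, evict 5, frames=[4,7]
Step 6: ref 3 -> FAULT, evict 7, frames=[4,3]
Step 7: ref 1 -> FAULT, evict 4, frames=[1,3]
Step 8: ref 5 -> FAULT, evict 3, frames=[1,5]
At step 8: evicted page 3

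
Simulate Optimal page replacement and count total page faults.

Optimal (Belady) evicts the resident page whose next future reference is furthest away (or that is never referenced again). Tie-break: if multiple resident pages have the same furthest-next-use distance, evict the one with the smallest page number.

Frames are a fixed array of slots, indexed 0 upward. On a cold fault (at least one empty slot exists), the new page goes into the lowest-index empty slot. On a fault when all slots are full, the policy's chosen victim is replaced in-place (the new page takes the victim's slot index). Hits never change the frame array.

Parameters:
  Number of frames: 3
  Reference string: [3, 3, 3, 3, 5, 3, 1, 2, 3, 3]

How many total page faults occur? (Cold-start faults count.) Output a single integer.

Step 0: ref 3 → FAULT, frames=[3,-,-]
Step 1: ref 3 → HIT, frames=[3,-,-]
Step 2: ref 3 → HIT, frames=[3,-,-]
Step 3: ref 3 → HIT, frames=[3,-,-]
Step 4: ref 5 → FAULT, frames=[3,5,-]
Step 5: ref 3 → HIT, frames=[3,5,-]
Step 6: ref 1 → FAULT, frames=[3,5,1]
Step 7: ref 2 → FAULT (evict 1), frames=[3,5,2]
Step 8: ref 3 → HIT, frames=[3,5,2]
Step 9: ref 3 → HIT, frames=[3,5,2]
Total faults: 4

Answer: 4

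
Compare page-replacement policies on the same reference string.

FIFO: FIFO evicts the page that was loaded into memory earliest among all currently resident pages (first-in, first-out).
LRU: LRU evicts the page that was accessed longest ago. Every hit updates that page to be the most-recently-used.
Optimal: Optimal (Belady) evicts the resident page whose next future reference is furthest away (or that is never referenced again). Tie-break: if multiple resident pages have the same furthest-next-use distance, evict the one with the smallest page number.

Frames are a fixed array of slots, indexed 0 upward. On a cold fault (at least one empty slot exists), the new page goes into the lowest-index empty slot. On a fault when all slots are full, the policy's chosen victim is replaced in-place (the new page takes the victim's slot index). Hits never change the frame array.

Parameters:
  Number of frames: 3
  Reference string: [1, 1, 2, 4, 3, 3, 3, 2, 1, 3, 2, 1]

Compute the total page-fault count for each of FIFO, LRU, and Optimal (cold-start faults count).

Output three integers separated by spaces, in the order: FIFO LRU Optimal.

--- FIFO ---
  step 0: ref 1 -> FAULT, frames=[1,-,-] (faults so far: 1)
  step 1: ref 1 -> HIT, frames=[1,-,-] (faults so far: 1)
  step 2: ref 2 -> FAULT, frames=[1,2,-] (faults so far: 2)
  step 3: ref 4 -> FAULT, frames=[1,2,4] (faults so far: 3)
  step 4: ref 3 -> FAULT, evict 1, frames=[3,2,4] (faults so far: 4)
  step 5: ref 3 -> HIT, frames=[3,2,4] (faults so far: 4)
  step 6: ref 3 -> HIT, frames=[3,2,4] (faults so far: 4)
  step 7: ref 2 -> HIT, frames=[3,2,4] (faults so far: 4)
  step 8: ref 1 -> FAULT, evict 2, frames=[3,1,4] (faults so far: 5)
  step 9: ref 3 -> HIT, frames=[3,1,4] (faults so far: 5)
  step 10: ref 2 -> FAULT, evict 4, frames=[3,1,2] (faults so far: 6)
  step 11: ref 1 -> HIT, frames=[3,1,2] (faults so far: 6)
  FIFO total faults: 6
--- LRU ---
  step 0: ref 1 -> FAULT, frames=[1,-,-] (faults so far: 1)
  step 1: ref 1 -> HIT, frames=[1,-,-] (faults so far: 1)
  step 2: ref 2 -> FAULT, frames=[1,2,-] (faults so far: 2)
  step 3: ref 4 -> FAULT, frames=[1,2,4] (faults so far: 3)
  step 4: ref 3 -> FAULT, evict 1, frames=[3,2,4] (faults so far: 4)
  step 5: ref 3 -> HIT, frames=[3,2,4] (faults so far: 4)
  step 6: ref 3 -> HIT, frames=[3,2,4] (faults so far: 4)
  step 7: ref 2 -> HIT, frames=[3,2,4] (faults so far: 4)
  step 8: ref 1 -> FAULT, evict 4, frames=[3,2,1] (faults so far: 5)
  step 9: ref 3 -> HIT, frames=[3,2,1] (faults so far: 5)
  step 10: ref 2 -> HIT, frames=[3,2,1] (faults so far: 5)
  step 11: ref 1 -> HIT, frames=[3,2,1] (faults so far: 5)
  LRU total faults: 5
--- Optimal ---
  step 0: ref 1 -> FAULT, frames=[1,-,-] (faults so far: 1)
  step 1: ref 1 -> HIT, frames=[1,-,-] (faults so far: 1)
  step 2: ref 2 -> FAULT, frames=[1,2,-] (faults so far: 2)
  step 3: ref 4 -> FAULT, frames=[1,2,4] (faults so far: 3)
  step 4: ref 3 -> FAULT, evict 4, frames=[1,2,3] (faults so far: 4)
  step 5: ref 3 -> HIT, frames=[1,2,3] (faults so far: 4)
  step 6: ref 3 -> HIT, frames=[1,2,3] (faults so far: 4)
  step 7: ref 2 -> HIT, frames=[1,2,3] (faults so far: 4)
  step 8: ref 1 -> HIT, frames=[1,2,3] (faults so far: 4)
  step 9: ref 3 -> HIT, frames=[1,2,3] (faults so far: 4)
  step 10: ref 2 -> HIT, frames=[1,2,3] (faults so far: 4)
  step 11: ref 1 -> HIT, frames=[1,2,3] (faults so far: 4)
  Optimal total faults: 4

Answer: 6 5 4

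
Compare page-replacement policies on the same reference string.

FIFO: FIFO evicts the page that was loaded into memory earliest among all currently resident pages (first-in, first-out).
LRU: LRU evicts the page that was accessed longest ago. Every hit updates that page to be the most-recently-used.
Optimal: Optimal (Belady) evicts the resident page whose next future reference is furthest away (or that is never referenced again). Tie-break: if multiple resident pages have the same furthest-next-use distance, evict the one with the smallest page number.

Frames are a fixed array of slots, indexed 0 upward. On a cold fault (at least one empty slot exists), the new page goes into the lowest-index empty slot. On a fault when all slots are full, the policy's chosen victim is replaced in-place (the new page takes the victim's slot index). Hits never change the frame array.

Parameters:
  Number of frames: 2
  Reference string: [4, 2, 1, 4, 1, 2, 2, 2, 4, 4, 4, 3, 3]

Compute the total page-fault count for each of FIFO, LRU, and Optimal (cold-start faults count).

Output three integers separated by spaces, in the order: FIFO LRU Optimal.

Answer: 6 7 5

Derivation:
--- FIFO ---
  step 0: ref 4 -> FAULT, frames=[4,-] (faults so far: 1)
  step 1: ref 2 -> FAULT, frames=[4,2] (faults so far: 2)
  step 2: ref 1 -> FAULT, evict 4, frames=[1,2] (faults so far: 3)
  step 3: ref 4 -> FAULT, evict 2, frames=[1,4] (faults so far: 4)
  step 4: ref 1 -> HIT, frames=[1,4] (faults so far: 4)
  step 5: ref 2 -> FAULT, evict 1, frames=[2,4] (faults so far: 5)
  step 6: ref 2 -> HIT, frames=[2,4] (faults so far: 5)
  step 7: ref 2 -> HIT, frames=[2,4] (faults so far: 5)
  step 8: ref 4 -> HIT, frames=[2,4] (faults so far: 5)
  step 9: ref 4 -> HIT, frames=[2,4] (faults so far: 5)
  step 10: ref 4 -> HIT, frames=[2,4] (faults so far: 5)
  step 11: ref 3 -> FAULT, evict 4, frames=[2,3] (faults so far: 6)
  step 12: ref 3 -> HIT, frames=[2,3] (faults so far: 6)
  FIFO total faults: 6
--- LRU ---
  step 0: ref 4 -> FAULT, frames=[4,-] (faults so far: 1)
  step 1: ref 2 -> FAULT, frames=[4,2] (faults so far: 2)
  step 2: ref 1 -> FAULT, evict 4, frames=[1,2] (faults so far: 3)
  step 3: ref 4 -> FAULT, evict 2, frames=[1,4] (faults so far: 4)
  step 4: ref 1 -> HIT, frames=[1,4] (faults so far: 4)
  step 5: ref 2 -> FAULT, evict 4, frames=[1,2] (faults so far: 5)
  step 6: ref 2 -> HIT, frames=[1,2] (faults so far: 5)
  step 7: ref 2 -> HIT, frames=[1,2] (faults so far: 5)
  step 8: ref 4 -> FAULT, evict 1, frames=[4,2] (faults so far: 6)
  step 9: ref 4 -> HIT, frames=[4,2] (faults so far: 6)
  step 10: ref 4 -> HIT, frames=[4,2] (faults so far: 6)
  step 11: ref 3 -> FAULT, evict 2, frames=[4,3] (faults so far: 7)
  step 12: ref 3 -> HIT, frames=[4,3] (faults so far: 7)
  LRU total faults: 7
--- Optimal ---
  step 0: ref 4 -> FAULT, frames=[4,-] (faults so far: 1)
  step 1: ref 2 -> FAULT, frames=[4,2] (faults so far: 2)
  step 2: ref 1 -> FAULT, evict 2, frames=[4,1] (faults so far: 3)
  step 3: ref 4 -> HIT, frames=[4,1] (faults so far: 3)
  step 4: ref 1 -> HIT, frames=[4,1] (faults so far: 3)
  step 5: ref 2 -> FAULT, evict 1, frames=[4,2] (faults so far: 4)
  step 6: ref 2 -> HIT, frames=[4,2] (faults so far: 4)
  step 7: ref 2 -> HIT, frames=[4,2] (faults so far: 4)
  step 8: ref 4 -> HIT, frames=[4,2] (faults so far: 4)
  step 9: ref 4 -> HIT, frames=[4,2] (faults so far: 4)
  step 10: ref 4 -> HIT, frames=[4,2] (faults so far: 4)
  step 11: ref 3 -> FAULT, evict 2, frames=[4,3] (faults so far: 5)
  step 12: ref 3 -> HIT, frames=[4,3] (faults so far: 5)
  Optimal total faults: 5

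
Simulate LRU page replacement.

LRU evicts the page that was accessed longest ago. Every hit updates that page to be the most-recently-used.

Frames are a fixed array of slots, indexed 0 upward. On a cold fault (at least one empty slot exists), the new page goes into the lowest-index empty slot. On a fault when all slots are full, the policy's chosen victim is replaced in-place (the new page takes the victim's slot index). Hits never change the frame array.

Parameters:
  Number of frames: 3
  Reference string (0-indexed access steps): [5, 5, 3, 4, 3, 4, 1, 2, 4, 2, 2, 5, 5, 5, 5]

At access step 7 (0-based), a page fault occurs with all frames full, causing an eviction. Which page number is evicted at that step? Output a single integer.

Answer: 3

Derivation:
Step 0: ref 5 -> FAULT, frames=[5,-,-]
Step 1: ref 5 -> HIT, frames=[5,-,-]
Step 2: ref 3 -> FAULT, frames=[5,3,-]
Step 3: ref 4 -> FAULT, frames=[5,3,4]
Step 4: ref 3 -> HIT, frames=[5,3,4]
Step 5: ref 4 -> HIT, frames=[5,3,4]
Step 6: ref 1 -> FAULT, evict 5, frames=[1,3,4]
Step 7: ref 2 -> FAULT, evict 3, frames=[1,2,4]
At step 7: evicted page 3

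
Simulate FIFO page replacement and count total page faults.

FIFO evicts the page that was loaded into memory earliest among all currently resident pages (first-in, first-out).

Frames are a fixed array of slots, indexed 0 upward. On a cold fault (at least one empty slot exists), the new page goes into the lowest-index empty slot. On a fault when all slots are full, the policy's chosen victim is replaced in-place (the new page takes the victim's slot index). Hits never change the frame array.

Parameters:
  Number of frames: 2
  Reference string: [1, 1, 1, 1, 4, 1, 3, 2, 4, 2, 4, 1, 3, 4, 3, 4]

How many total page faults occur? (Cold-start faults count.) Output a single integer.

Step 0: ref 1 → FAULT, frames=[1,-]
Step 1: ref 1 → HIT, frames=[1,-]
Step 2: ref 1 → HIT, frames=[1,-]
Step 3: ref 1 → HIT, frames=[1,-]
Step 4: ref 4 → FAULT, frames=[1,4]
Step 5: ref 1 → HIT, frames=[1,4]
Step 6: ref 3 → FAULT (evict 1), frames=[3,4]
Step 7: ref 2 → FAULT (evict 4), frames=[3,2]
Step 8: ref 4 → FAULT (evict 3), frames=[4,2]
Step 9: ref 2 → HIT, frames=[4,2]
Step 10: ref 4 → HIT, frames=[4,2]
Step 11: ref 1 → FAULT (evict 2), frames=[4,1]
Step 12: ref 3 → FAULT (evict 4), frames=[3,1]
Step 13: ref 4 → FAULT (evict 1), frames=[3,4]
Step 14: ref 3 → HIT, frames=[3,4]
Step 15: ref 4 → HIT, frames=[3,4]
Total faults: 8

Answer: 8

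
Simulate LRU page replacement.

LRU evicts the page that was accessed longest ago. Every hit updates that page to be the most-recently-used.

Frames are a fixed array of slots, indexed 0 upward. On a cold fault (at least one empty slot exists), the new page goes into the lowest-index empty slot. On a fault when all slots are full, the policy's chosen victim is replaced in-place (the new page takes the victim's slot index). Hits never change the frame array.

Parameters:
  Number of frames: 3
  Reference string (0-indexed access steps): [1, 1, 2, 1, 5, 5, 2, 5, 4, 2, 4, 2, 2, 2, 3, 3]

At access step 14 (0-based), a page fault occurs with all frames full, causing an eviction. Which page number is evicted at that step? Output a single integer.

Step 0: ref 1 -> FAULT, frames=[1,-,-]
Step 1: ref 1 -> HIT, frames=[1,-,-]
Step 2: ref 2 -> FAULT, frames=[1,2,-]
Step 3: ref 1 -> HIT, frames=[1,2,-]
Step 4: ref 5 -> FAULT, frames=[1,2,5]
Step 5: ref 5 -> HIT, frames=[1,2,5]
Step 6: ref 2 -> HIT, frames=[1,2,5]
Step 7: ref 5 -> HIT, frames=[1,2,5]
Step 8: ref 4 -> FAULT, evict 1, frames=[4,2,5]
Step 9: ref 2 -> HIT, frames=[4,2,5]
Step 10: ref 4 -> HIT, frames=[4,2,5]
Step 11: ref 2 -> HIT, frames=[4,2,5]
Step 12: ref 2 -> HIT, frames=[4,2,5]
Step 13: ref 2 -> HIT, frames=[4,2,5]
Step 14: ref 3 -> FAULT, evict 5, frames=[4,2,3]
At step 14: evicted page 5

Answer: 5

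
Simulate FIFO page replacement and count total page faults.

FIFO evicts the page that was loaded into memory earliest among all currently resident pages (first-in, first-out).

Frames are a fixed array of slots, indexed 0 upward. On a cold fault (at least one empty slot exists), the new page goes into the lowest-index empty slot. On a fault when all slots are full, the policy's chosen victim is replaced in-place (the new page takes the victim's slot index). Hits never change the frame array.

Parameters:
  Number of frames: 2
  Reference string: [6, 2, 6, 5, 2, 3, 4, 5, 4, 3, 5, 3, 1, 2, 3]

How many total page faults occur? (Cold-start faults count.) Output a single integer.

Step 0: ref 6 → FAULT, frames=[6,-]
Step 1: ref 2 → FAULT, frames=[6,2]
Step 2: ref 6 → HIT, frames=[6,2]
Step 3: ref 5 → FAULT (evict 6), frames=[5,2]
Step 4: ref 2 → HIT, frames=[5,2]
Step 5: ref 3 → FAULT (evict 2), frames=[5,3]
Step 6: ref 4 → FAULT (evict 5), frames=[4,3]
Step 7: ref 5 → FAULT (evict 3), frames=[4,5]
Step 8: ref 4 → HIT, frames=[4,5]
Step 9: ref 3 → FAULT (evict 4), frames=[3,5]
Step 10: ref 5 → HIT, frames=[3,5]
Step 11: ref 3 → HIT, frames=[3,5]
Step 12: ref 1 → FAULT (evict 5), frames=[3,1]
Step 13: ref 2 → FAULT (evict 3), frames=[2,1]
Step 14: ref 3 → FAULT (evict 1), frames=[2,3]
Total faults: 10

Answer: 10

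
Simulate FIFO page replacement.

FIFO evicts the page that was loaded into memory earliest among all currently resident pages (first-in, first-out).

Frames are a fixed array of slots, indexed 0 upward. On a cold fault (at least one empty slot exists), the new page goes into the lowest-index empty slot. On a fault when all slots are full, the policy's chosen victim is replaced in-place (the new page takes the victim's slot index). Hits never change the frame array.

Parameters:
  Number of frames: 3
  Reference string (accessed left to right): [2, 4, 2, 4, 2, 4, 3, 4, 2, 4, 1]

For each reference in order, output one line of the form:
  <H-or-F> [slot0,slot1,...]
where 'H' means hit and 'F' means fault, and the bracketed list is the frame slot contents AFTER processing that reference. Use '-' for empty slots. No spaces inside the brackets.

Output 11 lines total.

F [2,-,-]
F [2,4,-]
H [2,4,-]
H [2,4,-]
H [2,4,-]
H [2,4,-]
F [2,4,3]
H [2,4,3]
H [2,4,3]
H [2,4,3]
F [1,4,3]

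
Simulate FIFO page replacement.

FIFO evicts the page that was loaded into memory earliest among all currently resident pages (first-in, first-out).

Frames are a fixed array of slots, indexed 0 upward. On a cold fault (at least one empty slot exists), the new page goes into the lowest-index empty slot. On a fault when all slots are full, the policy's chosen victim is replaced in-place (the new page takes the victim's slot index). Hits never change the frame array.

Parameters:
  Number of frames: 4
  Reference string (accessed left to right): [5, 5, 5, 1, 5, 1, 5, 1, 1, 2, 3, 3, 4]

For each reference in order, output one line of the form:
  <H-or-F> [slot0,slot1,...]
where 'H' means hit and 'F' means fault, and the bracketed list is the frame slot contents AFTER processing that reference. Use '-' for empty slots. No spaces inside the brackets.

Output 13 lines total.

F [5,-,-,-]
H [5,-,-,-]
H [5,-,-,-]
F [5,1,-,-]
H [5,1,-,-]
H [5,1,-,-]
H [5,1,-,-]
H [5,1,-,-]
H [5,1,-,-]
F [5,1,2,-]
F [5,1,2,3]
H [5,1,2,3]
F [4,1,2,3]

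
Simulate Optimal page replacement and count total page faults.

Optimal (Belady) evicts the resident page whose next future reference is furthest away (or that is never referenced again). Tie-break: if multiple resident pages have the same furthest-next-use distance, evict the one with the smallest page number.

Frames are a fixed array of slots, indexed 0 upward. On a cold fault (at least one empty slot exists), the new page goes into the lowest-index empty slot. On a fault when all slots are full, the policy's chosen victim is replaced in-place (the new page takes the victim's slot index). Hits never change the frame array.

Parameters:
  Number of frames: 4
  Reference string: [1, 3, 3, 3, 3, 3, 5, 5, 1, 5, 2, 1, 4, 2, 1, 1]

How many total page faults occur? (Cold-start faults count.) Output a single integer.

Answer: 5

Derivation:
Step 0: ref 1 → FAULT, frames=[1,-,-,-]
Step 1: ref 3 → FAULT, frames=[1,3,-,-]
Step 2: ref 3 → HIT, frames=[1,3,-,-]
Step 3: ref 3 → HIT, frames=[1,3,-,-]
Step 4: ref 3 → HIT, frames=[1,3,-,-]
Step 5: ref 3 → HIT, frames=[1,3,-,-]
Step 6: ref 5 → FAULT, frames=[1,3,5,-]
Step 7: ref 5 → HIT, frames=[1,3,5,-]
Step 8: ref 1 → HIT, frames=[1,3,5,-]
Step 9: ref 5 → HIT, frames=[1,3,5,-]
Step 10: ref 2 → FAULT, frames=[1,3,5,2]
Step 11: ref 1 → HIT, frames=[1,3,5,2]
Step 12: ref 4 → FAULT (evict 3), frames=[1,4,5,2]
Step 13: ref 2 → HIT, frames=[1,4,5,2]
Step 14: ref 1 → HIT, frames=[1,4,5,2]
Step 15: ref 1 → HIT, frames=[1,4,5,2]
Total faults: 5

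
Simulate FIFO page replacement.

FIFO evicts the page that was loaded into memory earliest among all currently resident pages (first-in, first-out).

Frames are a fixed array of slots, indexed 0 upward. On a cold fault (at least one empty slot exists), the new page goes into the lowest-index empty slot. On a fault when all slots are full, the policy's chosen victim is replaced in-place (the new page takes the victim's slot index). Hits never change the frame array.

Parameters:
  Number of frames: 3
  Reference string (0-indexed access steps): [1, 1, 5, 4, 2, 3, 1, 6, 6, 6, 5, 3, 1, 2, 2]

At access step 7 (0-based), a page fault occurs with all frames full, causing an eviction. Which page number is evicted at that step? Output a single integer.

Answer: 2

Derivation:
Step 0: ref 1 -> FAULT, frames=[1,-,-]
Step 1: ref 1 -> HIT, frames=[1,-,-]
Step 2: ref 5 -> FAULT, frames=[1,5,-]
Step 3: ref 4 -> FAULT, frames=[1,5,4]
Step 4: ref 2 -> FAULT, evict 1, frames=[2,5,4]
Step 5: ref 3 -> FAULT, evict 5, frames=[2,3,4]
Step 6: ref 1 -> FAULT, evict 4, frames=[2,3,1]
Step 7: ref 6 -> FAULT, evict 2, frames=[6,3,1]
At step 7: evicted page 2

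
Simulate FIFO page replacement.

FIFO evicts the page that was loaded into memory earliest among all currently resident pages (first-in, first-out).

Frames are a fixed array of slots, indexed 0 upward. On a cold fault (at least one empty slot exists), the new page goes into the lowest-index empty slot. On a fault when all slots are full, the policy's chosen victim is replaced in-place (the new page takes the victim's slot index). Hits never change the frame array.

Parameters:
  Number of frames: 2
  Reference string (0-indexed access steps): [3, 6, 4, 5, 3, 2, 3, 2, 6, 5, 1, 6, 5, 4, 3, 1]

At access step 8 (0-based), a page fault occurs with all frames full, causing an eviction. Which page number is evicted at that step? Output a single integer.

Answer: 3

Derivation:
Step 0: ref 3 -> FAULT, frames=[3,-]
Step 1: ref 6 -> FAULT, frames=[3,6]
Step 2: ref 4 -> FAULT, evict 3, frames=[4,6]
Step 3: ref 5 -> FAULT, evict 6, frames=[4,5]
Step 4: ref 3 -> FAULT, evict 4, frames=[3,5]
Step 5: ref 2 -> FAULT, evict 5, frames=[3,2]
Step 6: ref 3 -> HIT, frames=[3,2]
Step 7: ref 2 -> HIT, frames=[3,2]
Step 8: ref 6 -> FAULT, evict 3, frames=[6,2]
At step 8: evicted page 3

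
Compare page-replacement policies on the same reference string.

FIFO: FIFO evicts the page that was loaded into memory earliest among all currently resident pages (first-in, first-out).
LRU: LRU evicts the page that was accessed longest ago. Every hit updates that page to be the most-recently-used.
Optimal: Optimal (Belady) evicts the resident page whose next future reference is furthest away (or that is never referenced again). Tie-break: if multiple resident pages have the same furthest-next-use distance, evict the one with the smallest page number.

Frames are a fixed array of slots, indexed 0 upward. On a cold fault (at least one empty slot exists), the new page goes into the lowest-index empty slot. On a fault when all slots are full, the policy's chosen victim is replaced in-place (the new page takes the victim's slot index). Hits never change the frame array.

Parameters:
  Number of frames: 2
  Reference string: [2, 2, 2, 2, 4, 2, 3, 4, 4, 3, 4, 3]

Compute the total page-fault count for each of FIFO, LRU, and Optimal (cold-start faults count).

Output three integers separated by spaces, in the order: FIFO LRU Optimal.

--- FIFO ---
  step 0: ref 2 -> FAULT, frames=[2,-] (faults so far: 1)
  step 1: ref 2 -> HIT, frames=[2,-] (faults so far: 1)
  step 2: ref 2 -> HIT, frames=[2,-] (faults so far: 1)
  step 3: ref 2 -> HIT, frames=[2,-] (faults so far: 1)
  step 4: ref 4 -> FAULT, frames=[2,4] (faults so far: 2)
  step 5: ref 2 -> HIT, frames=[2,4] (faults so far: 2)
  step 6: ref 3 -> FAULT, evict 2, frames=[3,4] (faults so far: 3)
  step 7: ref 4 -> HIT, frames=[3,4] (faults so far: 3)
  step 8: ref 4 -> HIT, frames=[3,4] (faults so far: 3)
  step 9: ref 3 -> HIT, frames=[3,4] (faults so far: 3)
  step 10: ref 4 -> HIT, frames=[3,4] (faults so far: 3)
  step 11: ref 3 -> HIT, frames=[3,4] (faults so far: 3)
  FIFO total faults: 3
--- LRU ---
  step 0: ref 2 -> FAULT, frames=[2,-] (faults so far: 1)
  step 1: ref 2 -> HIT, frames=[2,-] (faults so far: 1)
  step 2: ref 2 -> HIT, frames=[2,-] (faults so far: 1)
  step 3: ref 2 -> HIT, frames=[2,-] (faults so far: 1)
  step 4: ref 4 -> FAULT, frames=[2,4] (faults so far: 2)
  step 5: ref 2 -> HIT, frames=[2,4] (faults so far: 2)
  step 6: ref 3 -> FAULT, evict 4, frames=[2,3] (faults so far: 3)
  step 7: ref 4 -> FAULT, evict 2, frames=[4,3] (faults so far: 4)
  step 8: ref 4 -> HIT, frames=[4,3] (faults so far: 4)
  step 9: ref 3 -> HIT, frames=[4,3] (faults so far: 4)
  step 10: ref 4 -> HIT, frames=[4,3] (faults so far: 4)
  step 11: ref 3 -> HIT, frames=[4,3] (faults so far: 4)
  LRU total faults: 4
--- Optimal ---
  step 0: ref 2 -> FAULT, frames=[2,-] (faults so far: 1)
  step 1: ref 2 -> HIT, frames=[2,-] (faults so far: 1)
  step 2: ref 2 -> HIT, frames=[2,-] (faults so far: 1)
  step 3: ref 2 -> HIT, frames=[2,-] (faults so far: 1)
  step 4: ref 4 -> FAULT, frames=[2,4] (faults so far: 2)
  step 5: ref 2 -> HIT, frames=[2,4] (faults so far: 2)
  step 6: ref 3 -> FAULT, evict 2, frames=[3,4] (faults so far: 3)
  step 7: ref 4 -> HIT, frames=[3,4] (faults so far: 3)
  step 8: ref 4 -> HIT, frames=[3,4] (faults so far: 3)
  step 9: ref 3 -> HIT, frames=[3,4] (faults so far: 3)
  step 10: ref 4 -> HIT, frames=[3,4] (faults so far: 3)
  step 11: ref 3 -> HIT, frames=[3,4] (faults so far: 3)
  Optimal total faults: 3

Answer: 3 4 3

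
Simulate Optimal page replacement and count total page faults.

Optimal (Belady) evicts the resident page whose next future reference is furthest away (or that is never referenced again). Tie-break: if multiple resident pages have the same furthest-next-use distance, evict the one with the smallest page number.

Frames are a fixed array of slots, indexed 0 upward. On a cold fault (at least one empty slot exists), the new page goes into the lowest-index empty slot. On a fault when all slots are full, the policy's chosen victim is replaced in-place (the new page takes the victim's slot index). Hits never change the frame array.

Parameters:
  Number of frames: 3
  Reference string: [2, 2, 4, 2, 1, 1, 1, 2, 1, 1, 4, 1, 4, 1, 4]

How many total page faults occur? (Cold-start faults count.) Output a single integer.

Step 0: ref 2 → FAULT, frames=[2,-,-]
Step 1: ref 2 → HIT, frames=[2,-,-]
Step 2: ref 4 → FAULT, frames=[2,4,-]
Step 3: ref 2 → HIT, frames=[2,4,-]
Step 4: ref 1 → FAULT, frames=[2,4,1]
Step 5: ref 1 → HIT, frames=[2,4,1]
Step 6: ref 1 → HIT, frames=[2,4,1]
Step 7: ref 2 → HIT, frames=[2,4,1]
Step 8: ref 1 → HIT, frames=[2,4,1]
Step 9: ref 1 → HIT, frames=[2,4,1]
Step 10: ref 4 → HIT, frames=[2,4,1]
Step 11: ref 1 → HIT, frames=[2,4,1]
Step 12: ref 4 → HIT, frames=[2,4,1]
Step 13: ref 1 → HIT, frames=[2,4,1]
Step 14: ref 4 → HIT, frames=[2,4,1]
Total faults: 3

Answer: 3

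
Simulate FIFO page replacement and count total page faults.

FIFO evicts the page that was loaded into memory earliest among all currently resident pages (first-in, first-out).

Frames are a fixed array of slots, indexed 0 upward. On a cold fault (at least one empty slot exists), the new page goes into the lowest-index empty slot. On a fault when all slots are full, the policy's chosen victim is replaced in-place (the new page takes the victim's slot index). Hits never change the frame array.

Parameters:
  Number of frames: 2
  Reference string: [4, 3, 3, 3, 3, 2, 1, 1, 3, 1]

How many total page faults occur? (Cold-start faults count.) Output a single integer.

Step 0: ref 4 → FAULT, frames=[4,-]
Step 1: ref 3 → FAULT, frames=[4,3]
Step 2: ref 3 → HIT, frames=[4,3]
Step 3: ref 3 → HIT, frames=[4,3]
Step 4: ref 3 → HIT, frames=[4,3]
Step 5: ref 2 → FAULT (evict 4), frames=[2,3]
Step 6: ref 1 → FAULT (evict 3), frames=[2,1]
Step 7: ref 1 → HIT, frames=[2,1]
Step 8: ref 3 → FAULT (evict 2), frames=[3,1]
Step 9: ref 1 → HIT, frames=[3,1]
Total faults: 5

Answer: 5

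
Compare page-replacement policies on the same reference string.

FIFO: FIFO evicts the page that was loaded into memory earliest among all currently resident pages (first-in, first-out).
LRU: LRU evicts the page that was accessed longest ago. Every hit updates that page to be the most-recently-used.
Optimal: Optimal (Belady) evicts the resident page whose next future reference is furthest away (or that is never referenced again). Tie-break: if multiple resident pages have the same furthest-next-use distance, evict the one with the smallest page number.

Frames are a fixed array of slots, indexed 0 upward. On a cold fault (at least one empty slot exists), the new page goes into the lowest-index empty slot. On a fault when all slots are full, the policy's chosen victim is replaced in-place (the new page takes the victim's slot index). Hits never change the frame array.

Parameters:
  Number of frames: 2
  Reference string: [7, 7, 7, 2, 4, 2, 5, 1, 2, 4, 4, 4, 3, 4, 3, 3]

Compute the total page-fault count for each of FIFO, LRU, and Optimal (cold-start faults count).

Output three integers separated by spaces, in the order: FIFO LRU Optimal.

Answer: 8 8 7

Derivation:
--- FIFO ---
  step 0: ref 7 -> FAULT, frames=[7,-] (faults so far: 1)
  step 1: ref 7 -> HIT, frames=[7,-] (faults so far: 1)
  step 2: ref 7 -> HIT, frames=[7,-] (faults so far: 1)
  step 3: ref 2 -> FAULT, frames=[7,2] (faults so far: 2)
  step 4: ref 4 -> FAULT, evict 7, frames=[4,2] (faults so far: 3)
  step 5: ref 2 -> HIT, frames=[4,2] (faults so far: 3)
  step 6: ref 5 -> FAULT, evict 2, frames=[4,5] (faults so far: 4)
  step 7: ref 1 -> FAULT, evict 4, frames=[1,5] (faults so far: 5)
  step 8: ref 2 -> FAULT, evict 5, frames=[1,2] (faults so far: 6)
  step 9: ref 4 -> FAULT, evict 1, frames=[4,2] (faults so far: 7)
  step 10: ref 4 -> HIT, frames=[4,2] (faults so far: 7)
  step 11: ref 4 -> HIT, frames=[4,2] (faults so far: 7)
  step 12: ref 3 -> FAULT, evict 2, frames=[4,3] (faults so far: 8)
  step 13: ref 4 -> HIT, frames=[4,3] (faults so far: 8)
  step 14: ref 3 -> HIT, frames=[4,3] (faults so far: 8)
  step 15: ref 3 -> HIT, frames=[4,3] (faults so far: 8)
  FIFO total faults: 8
--- LRU ---
  step 0: ref 7 -> FAULT, frames=[7,-] (faults so far: 1)
  step 1: ref 7 -> HIT, frames=[7,-] (faults so far: 1)
  step 2: ref 7 -> HIT, frames=[7,-] (faults so far: 1)
  step 3: ref 2 -> FAULT, frames=[7,2] (faults so far: 2)
  step 4: ref 4 -> FAULT, evict 7, frames=[4,2] (faults so far: 3)
  step 5: ref 2 -> HIT, frames=[4,2] (faults so far: 3)
  step 6: ref 5 -> FAULT, evict 4, frames=[5,2] (faults so far: 4)
  step 7: ref 1 -> FAULT, evict 2, frames=[5,1] (faults so far: 5)
  step 8: ref 2 -> FAULT, evict 5, frames=[2,1] (faults so far: 6)
  step 9: ref 4 -> FAULT, evict 1, frames=[2,4] (faults so far: 7)
  step 10: ref 4 -> HIT, frames=[2,4] (faults so far: 7)
  step 11: ref 4 -> HIT, frames=[2,4] (faults so far: 7)
  step 12: ref 3 -> FAULT, evict 2, frames=[3,4] (faults so far: 8)
  step 13: ref 4 -> HIT, frames=[3,4] (faults so far: 8)
  step 14: ref 3 -> HIT, frames=[3,4] (faults so far: 8)
  step 15: ref 3 -> HIT, frames=[3,4] (faults so far: 8)
  LRU total faults: 8
--- Optimal ---
  step 0: ref 7 -> FAULT, frames=[7,-] (faults so far: 1)
  step 1: ref 7 -> HIT, frames=[7,-] (faults so far: 1)
  step 2: ref 7 -> HIT, frames=[7,-] (faults so far: 1)
  step 3: ref 2 -> FAULT, frames=[7,2] (faults so far: 2)
  step 4: ref 4 -> FAULT, evict 7, frames=[4,2] (faults so far: 3)
  step 5: ref 2 -> HIT, frames=[4,2] (faults so far: 3)
  step 6: ref 5 -> FAULT, evict 4, frames=[5,2] (faults so far: 4)
  step 7: ref 1 -> FAULT, evict 5, frames=[1,2] (faults so far: 5)
  step 8: ref 2 -> HIT, frames=[1,2] (faults so far: 5)
  step 9: ref 4 -> FAULT, evict 1, frames=[4,2] (faults so far: 6)
  step 10: ref 4 -> HIT, frames=[4,2] (faults so far: 6)
  step 11: ref 4 -> HIT, frames=[4,2] (faults so far: 6)
  step 12: ref 3 -> FAULT, evict 2, frames=[4,3] (faults so far: 7)
  step 13: ref 4 -> HIT, frames=[4,3] (faults so far: 7)
  step 14: ref 3 -> HIT, frames=[4,3] (faults so far: 7)
  step 15: ref 3 -> HIT, frames=[4,3] (faults so far: 7)
  Optimal total faults: 7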